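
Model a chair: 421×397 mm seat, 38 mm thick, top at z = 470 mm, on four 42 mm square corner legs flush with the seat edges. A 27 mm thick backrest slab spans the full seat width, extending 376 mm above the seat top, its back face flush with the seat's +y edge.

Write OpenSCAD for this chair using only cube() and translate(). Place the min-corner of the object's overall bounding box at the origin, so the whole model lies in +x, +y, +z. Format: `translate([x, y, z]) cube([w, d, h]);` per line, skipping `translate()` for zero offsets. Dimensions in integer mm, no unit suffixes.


translate([0, 0, 432]) cube([421, 397, 38]);
cube([42, 42, 432]);
translate([379, 0, 0]) cube([42, 42, 432]);
translate([0, 355, 0]) cube([42, 42, 432]);
translate([379, 355, 0]) cube([42, 42, 432]);
translate([0, 370, 470]) cube([421, 27, 376]);


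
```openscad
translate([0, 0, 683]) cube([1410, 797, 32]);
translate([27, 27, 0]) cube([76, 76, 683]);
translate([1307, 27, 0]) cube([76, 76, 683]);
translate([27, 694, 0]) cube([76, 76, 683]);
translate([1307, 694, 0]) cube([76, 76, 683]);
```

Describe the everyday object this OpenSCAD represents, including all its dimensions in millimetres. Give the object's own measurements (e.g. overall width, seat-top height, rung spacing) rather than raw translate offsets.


A table: top 1410 mm (x) × 797 mm (y), 32 mm thick, upper face at z = 715 mm, on four 76×76 mm square legs, each inset 27 mm from the nearest pair of top edges from z = 0 to the bottom of the top.


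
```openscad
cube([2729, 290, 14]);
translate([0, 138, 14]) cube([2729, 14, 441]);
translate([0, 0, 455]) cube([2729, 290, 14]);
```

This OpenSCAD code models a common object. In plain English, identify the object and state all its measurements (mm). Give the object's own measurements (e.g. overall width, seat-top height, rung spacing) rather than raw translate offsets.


An I-beam lying along x, 2729 mm long. Overall section height 469 mm. Two flanges 290 mm wide (y) and 14 mm thick, one on the floor and one at the top; a web 14 mm thick runs between them, centred on the flange width.


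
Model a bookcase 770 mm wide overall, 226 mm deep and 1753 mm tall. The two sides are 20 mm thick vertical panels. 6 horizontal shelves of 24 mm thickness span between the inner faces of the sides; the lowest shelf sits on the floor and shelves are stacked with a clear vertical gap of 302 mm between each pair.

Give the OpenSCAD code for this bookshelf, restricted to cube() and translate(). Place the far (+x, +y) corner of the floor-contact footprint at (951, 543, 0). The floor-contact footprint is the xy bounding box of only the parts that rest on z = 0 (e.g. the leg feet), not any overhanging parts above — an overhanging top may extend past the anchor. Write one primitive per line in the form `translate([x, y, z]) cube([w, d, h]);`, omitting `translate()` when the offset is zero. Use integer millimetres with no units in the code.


translate([181, 317, 0]) cube([20, 226, 1753]);
translate([931, 317, 0]) cube([20, 226, 1753]);
translate([201, 317, 0]) cube([730, 226, 24]);
translate([201, 317, 326]) cube([730, 226, 24]);
translate([201, 317, 652]) cube([730, 226, 24]);
translate([201, 317, 978]) cube([730, 226, 24]);
translate([201, 317, 1304]) cube([730, 226, 24]);
translate([201, 317, 1630]) cube([730, 226, 24]);


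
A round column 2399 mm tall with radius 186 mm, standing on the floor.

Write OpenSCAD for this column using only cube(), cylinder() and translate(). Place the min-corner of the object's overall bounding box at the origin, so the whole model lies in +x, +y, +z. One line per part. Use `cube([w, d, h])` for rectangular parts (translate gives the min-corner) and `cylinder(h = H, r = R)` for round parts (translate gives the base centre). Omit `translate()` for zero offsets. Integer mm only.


translate([186, 186, 0]) cylinder(h = 2399, r = 186);


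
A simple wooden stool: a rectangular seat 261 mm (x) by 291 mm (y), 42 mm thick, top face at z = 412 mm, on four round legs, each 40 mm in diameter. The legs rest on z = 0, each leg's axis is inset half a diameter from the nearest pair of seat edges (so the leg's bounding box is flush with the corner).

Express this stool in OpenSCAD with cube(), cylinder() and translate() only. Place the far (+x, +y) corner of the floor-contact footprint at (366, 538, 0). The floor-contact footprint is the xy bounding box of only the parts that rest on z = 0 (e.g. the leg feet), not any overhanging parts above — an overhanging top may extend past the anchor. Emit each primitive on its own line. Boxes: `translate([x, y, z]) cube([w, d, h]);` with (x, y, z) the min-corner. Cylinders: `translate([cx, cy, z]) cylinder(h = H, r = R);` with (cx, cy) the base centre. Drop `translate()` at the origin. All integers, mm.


translate([105, 247, 370]) cube([261, 291, 42]);
translate([125, 267, 0]) cylinder(h = 370, r = 20);
translate([346, 267, 0]) cylinder(h = 370, r = 20);
translate([125, 518, 0]) cylinder(h = 370, r = 20);
translate([346, 518, 0]) cylinder(h = 370, r = 20);


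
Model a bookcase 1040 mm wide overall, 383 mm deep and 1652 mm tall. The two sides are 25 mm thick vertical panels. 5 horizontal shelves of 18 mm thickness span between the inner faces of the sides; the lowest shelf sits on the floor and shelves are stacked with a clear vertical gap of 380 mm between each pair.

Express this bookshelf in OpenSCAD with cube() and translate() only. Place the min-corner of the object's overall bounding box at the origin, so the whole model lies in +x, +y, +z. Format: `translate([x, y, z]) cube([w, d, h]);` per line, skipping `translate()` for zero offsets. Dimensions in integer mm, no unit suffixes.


cube([25, 383, 1652]);
translate([1015, 0, 0]) cube([25, 383, 1652]);
translate([25, 0, 0]) cube([990, 383, 18]);
translate([25, 0, 398]) cube([990, 383, 18]);
translate([25, 0, 796]) cube([990, 383, 18]);
translate([25, 0, 1194]) cube([990, 383, 18]);
translate([25, 0, 1592]) cube([990, 383, 18]);


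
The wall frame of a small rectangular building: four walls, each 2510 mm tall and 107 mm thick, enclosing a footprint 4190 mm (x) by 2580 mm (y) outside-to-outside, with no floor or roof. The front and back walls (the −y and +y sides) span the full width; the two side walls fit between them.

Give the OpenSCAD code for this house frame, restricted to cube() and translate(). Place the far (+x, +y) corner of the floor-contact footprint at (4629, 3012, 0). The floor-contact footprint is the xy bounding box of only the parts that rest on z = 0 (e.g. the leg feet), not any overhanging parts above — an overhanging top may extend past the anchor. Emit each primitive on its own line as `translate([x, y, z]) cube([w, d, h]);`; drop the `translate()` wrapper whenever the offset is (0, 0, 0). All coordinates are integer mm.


translate([439, 432, 0]) cube([4190, 107, 2510]);
translate([439, 2905, 0]) cube([4190, 107, 2510]);
translate([439, 539, 0]) cube([107, 2366, 2510]);
translate([4522, 539, 0]) cube([107, 2366, 2510]);


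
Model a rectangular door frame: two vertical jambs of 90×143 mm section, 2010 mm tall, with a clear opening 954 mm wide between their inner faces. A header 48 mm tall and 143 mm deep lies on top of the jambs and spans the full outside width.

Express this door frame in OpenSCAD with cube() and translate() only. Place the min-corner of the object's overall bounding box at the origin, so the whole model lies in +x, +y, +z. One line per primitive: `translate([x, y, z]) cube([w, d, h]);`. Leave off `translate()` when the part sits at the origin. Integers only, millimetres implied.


cube([90, 143, 2010]);
translate([1044, 0, 0]) cube([90, 143, 2010]);
translate([0, 0, 2010]) cube([1134, 143, 48]);


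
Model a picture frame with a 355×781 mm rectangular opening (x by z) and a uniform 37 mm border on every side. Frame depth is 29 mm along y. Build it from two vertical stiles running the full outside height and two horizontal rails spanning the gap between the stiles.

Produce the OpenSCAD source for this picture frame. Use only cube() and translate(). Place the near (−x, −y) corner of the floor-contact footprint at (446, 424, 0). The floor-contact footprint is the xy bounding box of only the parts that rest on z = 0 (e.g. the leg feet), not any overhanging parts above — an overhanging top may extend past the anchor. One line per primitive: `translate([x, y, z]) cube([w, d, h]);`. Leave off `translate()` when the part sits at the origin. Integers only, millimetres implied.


translate([446, 424, 0]) cube([37, 29, 855]);
translate([838, 424, 0]) cube([37, 29, 855]);
translate([483, 424, 0]) cube([355, 29, 37]);
translate([483, 424, 818]) cube([355, 29, 37]);


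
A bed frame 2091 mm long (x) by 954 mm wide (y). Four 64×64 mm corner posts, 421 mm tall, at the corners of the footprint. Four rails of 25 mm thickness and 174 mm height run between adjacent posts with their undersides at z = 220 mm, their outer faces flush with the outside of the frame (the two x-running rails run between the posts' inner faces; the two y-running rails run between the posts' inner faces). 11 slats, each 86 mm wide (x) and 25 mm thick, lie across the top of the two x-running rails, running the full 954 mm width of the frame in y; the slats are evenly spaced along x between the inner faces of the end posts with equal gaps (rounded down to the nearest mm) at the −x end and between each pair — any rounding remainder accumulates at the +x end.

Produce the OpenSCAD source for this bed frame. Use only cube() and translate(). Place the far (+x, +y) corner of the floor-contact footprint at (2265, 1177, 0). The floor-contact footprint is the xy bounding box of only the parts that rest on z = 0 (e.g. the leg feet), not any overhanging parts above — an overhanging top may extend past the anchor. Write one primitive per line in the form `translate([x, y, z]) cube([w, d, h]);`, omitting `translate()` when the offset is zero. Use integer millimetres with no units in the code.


translate([174, 223, 0]) cube([64, 64, 421]);
translate([174, 1113, 0]) cube([64, 64, 421]);
translate([2201, 223, 0]) cube([64, 64, 421]);
translate([2201, 1113, 0]) cube([64, 64, 421]);
translate([238, 223, 220]) cube([1963, 25, 174]);
translate([238, 1152, 220]) cube([1963, 25, 174]);
translate([174, 287, 220]) cube([25, 826, 174]);
translate([2240, 287, 220]) cube([25, 826, 174]);
translate([322, 223, 394]) cube([86, 954, 25]);
translate([492, 223, 394]) cube([86, 954, 25]);
translate([662, 223, 394]) cube([86, 954, 25]);
translate([832, 223, 394]) cube([86, 954, 25]);
translate([1002, 223, 394]) cube([86, 954, 25]);
translate([1172, 223, 394]) cube([86, 954, 25]);
translate([1342, 223, 394]) cube([86, 954, 25]);
translate([1512, 223, 394]) cube([86, 954, 25]);
translate([1682, 223, 394]) cube([86, 954, 25]);
translate([1852, 223, 394]) cube([86, 954, 25]);
translate([2022, 223, 394]) cube([86, 954, 25]);


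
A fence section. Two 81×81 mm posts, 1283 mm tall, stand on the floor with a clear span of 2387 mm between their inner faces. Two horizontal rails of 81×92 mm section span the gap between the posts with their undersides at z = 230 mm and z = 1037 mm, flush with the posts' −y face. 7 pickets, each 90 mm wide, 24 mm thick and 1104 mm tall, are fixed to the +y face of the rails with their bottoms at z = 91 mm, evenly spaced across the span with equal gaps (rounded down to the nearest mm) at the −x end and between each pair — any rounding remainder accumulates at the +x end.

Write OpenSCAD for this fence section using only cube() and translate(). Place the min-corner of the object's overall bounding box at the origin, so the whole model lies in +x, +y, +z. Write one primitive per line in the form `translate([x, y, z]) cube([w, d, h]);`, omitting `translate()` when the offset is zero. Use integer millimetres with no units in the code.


cube([81, 81, 1283]);
translate([2468, 0, 0]) cube([81, 81, 1283]);
translate([81, 0, 230]) cube([2387, 81, 92]);
translate([81, 0, 1037]) cube([2387, 81, 92]);
translate([300, 81, 91]) cube([90, 24, 1104]);
translate([609, 81, 91]) cube([90, 24, 1104]);
translate([918, 81, 91]) cube([90, 24, 1104]);
translate([1227, 81, 91]) cube([90, 24, 1104]);
translate([1536, 81, 91]) cube([90, 24, 1104]);
translate([1845, 81, 91]) cube([90, 24, 1104]);
translate([2154, 81, 91]) cube([90, 24, 1104]);


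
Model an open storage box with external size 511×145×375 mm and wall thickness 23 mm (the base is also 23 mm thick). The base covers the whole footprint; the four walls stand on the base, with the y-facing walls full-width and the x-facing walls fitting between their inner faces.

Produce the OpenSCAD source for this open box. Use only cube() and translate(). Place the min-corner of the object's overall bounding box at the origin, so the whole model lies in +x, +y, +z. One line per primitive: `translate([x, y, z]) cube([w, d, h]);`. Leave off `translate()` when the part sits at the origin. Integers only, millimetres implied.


cube([511, 145, 23]);
translate([0, 0, 23]) cube([511, 23, 352]);
translate([0, 122, 23]) cube([511, 23, 352]);
translate([0, 23, 23]) cube([23, 99, 352]);
translate([488, 23, 23]) cube([23, 99, 352]);


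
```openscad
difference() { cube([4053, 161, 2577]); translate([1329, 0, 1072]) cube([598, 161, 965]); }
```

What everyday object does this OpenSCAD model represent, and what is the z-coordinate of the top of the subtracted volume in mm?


A wall with a window opening. The window head height is 2037 mm.

A wall with a rectangular opening subtracted — a window. Sill at z = 1072, opening 965 mm tall, so the head is at 1072 + 965 = 2037 mm.


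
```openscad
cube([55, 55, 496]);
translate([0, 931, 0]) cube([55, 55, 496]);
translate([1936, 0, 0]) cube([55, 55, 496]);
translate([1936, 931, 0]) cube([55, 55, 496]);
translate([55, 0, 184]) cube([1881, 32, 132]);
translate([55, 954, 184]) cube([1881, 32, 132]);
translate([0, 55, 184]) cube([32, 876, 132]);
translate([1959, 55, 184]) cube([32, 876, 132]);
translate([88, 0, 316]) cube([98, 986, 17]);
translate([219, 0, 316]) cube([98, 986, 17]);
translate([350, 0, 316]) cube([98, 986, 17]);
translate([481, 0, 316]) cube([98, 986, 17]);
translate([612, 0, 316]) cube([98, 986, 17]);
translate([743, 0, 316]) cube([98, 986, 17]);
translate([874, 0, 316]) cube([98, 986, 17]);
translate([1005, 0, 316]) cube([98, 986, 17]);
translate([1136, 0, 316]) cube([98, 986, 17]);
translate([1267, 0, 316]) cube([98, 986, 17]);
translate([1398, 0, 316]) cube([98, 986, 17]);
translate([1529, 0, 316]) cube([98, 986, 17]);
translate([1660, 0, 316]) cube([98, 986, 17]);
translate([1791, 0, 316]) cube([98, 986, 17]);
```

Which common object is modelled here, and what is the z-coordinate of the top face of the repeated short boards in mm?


A bed frame. The slat-top height is 333 mm.

Four posts, four rails, and a row of slats — a bed frame. Slats sit on the rails at z = 184 + 132 = 316; with slat thickness 17, the top is 333 mm.


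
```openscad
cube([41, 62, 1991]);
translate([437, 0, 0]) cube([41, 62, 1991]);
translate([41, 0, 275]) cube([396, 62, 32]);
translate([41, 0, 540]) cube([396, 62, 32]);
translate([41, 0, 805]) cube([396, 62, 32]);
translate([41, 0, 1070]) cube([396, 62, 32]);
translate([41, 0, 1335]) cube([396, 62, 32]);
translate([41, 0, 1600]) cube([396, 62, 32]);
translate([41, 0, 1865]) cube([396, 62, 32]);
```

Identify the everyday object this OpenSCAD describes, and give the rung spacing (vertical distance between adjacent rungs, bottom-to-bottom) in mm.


A ladder. The rung spacing is 265 mm.

Two tall 41×62 posts with 7 short bars between them — a ladder. Adjacent rungs sit at z = 275 and z = 540, so the spacing is 540 − 275 = 265 mm.


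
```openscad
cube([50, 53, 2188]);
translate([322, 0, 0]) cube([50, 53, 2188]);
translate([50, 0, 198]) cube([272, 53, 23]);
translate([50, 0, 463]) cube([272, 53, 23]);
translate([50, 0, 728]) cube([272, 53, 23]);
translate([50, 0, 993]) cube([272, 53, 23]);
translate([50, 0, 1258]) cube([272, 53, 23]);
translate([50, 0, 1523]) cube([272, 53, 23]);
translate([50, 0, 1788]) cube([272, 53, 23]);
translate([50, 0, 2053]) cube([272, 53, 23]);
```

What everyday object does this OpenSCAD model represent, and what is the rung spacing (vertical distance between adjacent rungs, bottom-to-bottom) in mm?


A ladder. The rung spacing is 265 mm.

Two tall 50×53 posts with 8 short bars between them — a ladder. Adjacent rungs sit at z = 198 and z = 463, so the spacing is 463 − 198 = 265 mm.


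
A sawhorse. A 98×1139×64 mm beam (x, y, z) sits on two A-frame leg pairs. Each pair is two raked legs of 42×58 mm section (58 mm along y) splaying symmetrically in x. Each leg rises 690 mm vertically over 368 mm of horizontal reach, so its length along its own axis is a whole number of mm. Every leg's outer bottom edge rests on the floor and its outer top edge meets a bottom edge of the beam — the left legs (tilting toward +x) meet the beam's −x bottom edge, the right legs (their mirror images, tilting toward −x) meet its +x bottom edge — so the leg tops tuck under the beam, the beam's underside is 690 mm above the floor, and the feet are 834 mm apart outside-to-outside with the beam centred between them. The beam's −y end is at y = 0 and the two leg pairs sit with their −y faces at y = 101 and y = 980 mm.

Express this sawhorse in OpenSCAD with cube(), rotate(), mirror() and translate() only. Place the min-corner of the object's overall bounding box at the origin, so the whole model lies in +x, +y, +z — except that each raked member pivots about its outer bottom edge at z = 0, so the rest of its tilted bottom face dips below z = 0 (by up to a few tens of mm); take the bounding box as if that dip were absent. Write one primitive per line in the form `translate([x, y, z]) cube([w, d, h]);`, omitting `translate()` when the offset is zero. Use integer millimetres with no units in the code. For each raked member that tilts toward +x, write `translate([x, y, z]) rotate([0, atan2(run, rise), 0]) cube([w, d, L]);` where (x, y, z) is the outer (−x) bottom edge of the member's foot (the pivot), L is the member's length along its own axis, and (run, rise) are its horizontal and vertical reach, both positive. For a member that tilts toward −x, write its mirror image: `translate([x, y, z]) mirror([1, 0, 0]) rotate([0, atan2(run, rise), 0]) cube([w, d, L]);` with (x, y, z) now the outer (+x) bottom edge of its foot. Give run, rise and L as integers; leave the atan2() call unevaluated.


// leg length = √(368² + 690²) = 782
// right-leg outer foot x = 2·368 + 98 = 834
// beam min-corner = (368, 0, 690)
translate([368, 0, 690]) cube([98, 1139, 64]);
translate([0, 101, 0]) rotate([0, atan2(368, 690), 0]) cube([42, 58, 782]);
translate([834, 101, 0]) mirror([1, 0, 0]) rotate([0, atan2(368, 690), 0]) cube([42, 58, 782]);
translate([0, 980, 0]) rotate([0, atan2(368, 690), 0]) cube([42, 58, 782]);
translate([834, 980, 0]) mirror([1, 0, 0]) rotate([0, atan2(368, 690), 0]) cube([42, 58, 782]);


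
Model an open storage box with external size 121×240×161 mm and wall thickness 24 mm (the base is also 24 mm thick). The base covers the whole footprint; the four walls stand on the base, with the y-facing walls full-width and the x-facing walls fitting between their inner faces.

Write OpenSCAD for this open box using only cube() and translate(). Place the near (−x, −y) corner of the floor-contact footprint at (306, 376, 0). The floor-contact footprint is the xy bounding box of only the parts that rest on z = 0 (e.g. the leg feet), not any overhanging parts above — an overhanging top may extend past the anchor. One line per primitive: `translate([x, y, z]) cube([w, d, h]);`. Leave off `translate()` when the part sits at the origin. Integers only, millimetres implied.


translate([306, 376, 0]) cube([121, 240, 24]);
translate([306, 376, 24]) cube([121, 24, 137]);
translate([306, 592, 24]) cube([121, 24, 137]);
translate([306, 400, 24]) cube([24, 192, 137]);
translate([403, 400, 24]) cube([24, 192, 137]);


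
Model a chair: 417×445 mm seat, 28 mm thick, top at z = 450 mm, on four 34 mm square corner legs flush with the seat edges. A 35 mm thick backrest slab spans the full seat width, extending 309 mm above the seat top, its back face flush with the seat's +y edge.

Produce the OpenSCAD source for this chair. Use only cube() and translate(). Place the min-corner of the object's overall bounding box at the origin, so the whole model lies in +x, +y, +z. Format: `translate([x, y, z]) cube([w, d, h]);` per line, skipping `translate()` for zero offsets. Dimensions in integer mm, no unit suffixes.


translate([0, 0, 422]) cube([417, 445, 28]);
cube([34, 34, 422]);
translate([383, 0, 0]) cube([34, 34, 422]);
translate([0, 411, 0]) cube([34, 34, 422]);
translate([383, 411, 0]) cube([34, 34, 422]);
translate([0, 410, 450]) cube([417, 35, 309]);


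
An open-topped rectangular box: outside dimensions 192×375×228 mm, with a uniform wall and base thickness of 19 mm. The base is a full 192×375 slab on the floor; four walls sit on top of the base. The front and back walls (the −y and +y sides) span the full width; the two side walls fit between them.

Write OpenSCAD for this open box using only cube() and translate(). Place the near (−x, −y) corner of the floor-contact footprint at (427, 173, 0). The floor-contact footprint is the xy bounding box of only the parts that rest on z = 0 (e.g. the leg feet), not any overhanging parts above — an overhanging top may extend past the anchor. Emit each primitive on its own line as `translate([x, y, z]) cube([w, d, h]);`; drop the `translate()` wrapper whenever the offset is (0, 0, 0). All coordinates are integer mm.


translate([427, 173, 0]) cube([192, 375, 19]);
translate([427, 173, 19]) cube([192, 19, 209]);
translate([427, 529, 19]) cube([192, 19, 209]);
translate([427, 192, 19]) cube([19, 337, 209]);
translate([600, 192, 19]) cube([19, 337, 209]);


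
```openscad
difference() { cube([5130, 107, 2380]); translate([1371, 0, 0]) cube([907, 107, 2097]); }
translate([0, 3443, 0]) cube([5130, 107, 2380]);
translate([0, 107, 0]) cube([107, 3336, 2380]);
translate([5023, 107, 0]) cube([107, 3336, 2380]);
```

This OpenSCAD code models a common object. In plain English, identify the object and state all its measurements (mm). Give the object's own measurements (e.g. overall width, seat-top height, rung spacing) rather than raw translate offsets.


A single room: four walls, each 2380 mm tall and 107 mm thick, enclosing an outside footprint 5130×3550 mm (x × y), no floor or roof. The front and back walls (−y and +y sides) run the full x-width; the side walls fit between their inner faces. A door opening 907 mm wide and 2097 mm tall is cut through the front wall from the floor up, its −x edge 1371 mm from the wall's −x end.


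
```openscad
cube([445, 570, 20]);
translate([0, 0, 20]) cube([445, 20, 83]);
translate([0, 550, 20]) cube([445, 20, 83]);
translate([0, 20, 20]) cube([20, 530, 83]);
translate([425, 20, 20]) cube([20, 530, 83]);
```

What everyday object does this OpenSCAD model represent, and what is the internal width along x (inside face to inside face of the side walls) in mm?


An open box. The internal width is 405 mm.

A 445×570 base slab with four walls standing on it — an open box. The base is 445 mm wide and the walls are 20 mm thick, so the internal width is 445 − 2 × 20 = 405 mm.


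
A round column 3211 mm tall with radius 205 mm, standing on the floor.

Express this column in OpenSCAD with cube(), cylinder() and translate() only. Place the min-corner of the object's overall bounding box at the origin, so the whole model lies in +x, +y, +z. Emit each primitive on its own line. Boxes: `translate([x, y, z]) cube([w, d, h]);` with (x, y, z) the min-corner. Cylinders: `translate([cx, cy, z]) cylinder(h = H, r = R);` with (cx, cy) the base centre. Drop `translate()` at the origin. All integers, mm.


translate([205, 205, 0]) cylinder(h = 3211, r = 205);


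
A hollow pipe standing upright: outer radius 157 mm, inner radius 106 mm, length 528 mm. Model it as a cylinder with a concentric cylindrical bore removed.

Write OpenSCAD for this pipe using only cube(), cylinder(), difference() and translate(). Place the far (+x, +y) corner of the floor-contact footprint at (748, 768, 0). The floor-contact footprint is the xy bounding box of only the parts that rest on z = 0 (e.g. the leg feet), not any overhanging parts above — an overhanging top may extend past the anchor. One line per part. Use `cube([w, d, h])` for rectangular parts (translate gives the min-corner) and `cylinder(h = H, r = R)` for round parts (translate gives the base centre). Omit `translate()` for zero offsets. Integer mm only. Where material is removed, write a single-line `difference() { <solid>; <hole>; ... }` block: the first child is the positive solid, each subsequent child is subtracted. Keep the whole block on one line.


difference() { translate([591, 611, 0]) cylinder(h = 528, r = 157); translate([591, 611, 0]) cylinder(h = 528, r = 106); }


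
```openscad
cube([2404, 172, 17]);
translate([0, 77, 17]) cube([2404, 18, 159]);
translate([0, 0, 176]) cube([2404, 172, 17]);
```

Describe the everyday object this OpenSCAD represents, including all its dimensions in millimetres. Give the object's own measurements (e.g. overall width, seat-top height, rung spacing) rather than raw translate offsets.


An I-beam lying along x, 2404 mm long. Overall section height 193 mm. Two flanges 172 mm wide (y) and 17 mm thick, one on the floor and one at the top; a web 18 mm thick runs between them, centred on the flange width.


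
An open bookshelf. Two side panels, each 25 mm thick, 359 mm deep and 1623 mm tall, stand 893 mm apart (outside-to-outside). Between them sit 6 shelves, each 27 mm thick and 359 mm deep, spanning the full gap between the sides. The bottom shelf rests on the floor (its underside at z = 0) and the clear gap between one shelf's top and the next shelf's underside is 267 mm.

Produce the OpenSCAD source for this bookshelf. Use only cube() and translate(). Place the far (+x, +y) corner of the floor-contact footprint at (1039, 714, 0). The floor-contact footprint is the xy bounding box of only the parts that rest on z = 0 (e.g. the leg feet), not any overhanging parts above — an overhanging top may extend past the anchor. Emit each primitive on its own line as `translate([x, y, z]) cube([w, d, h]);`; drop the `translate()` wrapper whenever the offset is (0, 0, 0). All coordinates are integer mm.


translate([146, 355, 0]) cube([25, 359, 1623]);
translate([1014, 355, 0]) cube([25, 359, 1623]);
translate([171, 355, 0]) cube([843, 359, 27]);
translate([171, 355, 294]) cube([843, 359, 27]);
translate([171, 355, 588]) cube([843, 359, 27]);
translate([171, 355, 882]) cube([843, 359, 27]);
translate([171, 355, 1176]) cube([843, 359, 27]);
translate([171, 355, 1470]) cube([843, 359, 27]);


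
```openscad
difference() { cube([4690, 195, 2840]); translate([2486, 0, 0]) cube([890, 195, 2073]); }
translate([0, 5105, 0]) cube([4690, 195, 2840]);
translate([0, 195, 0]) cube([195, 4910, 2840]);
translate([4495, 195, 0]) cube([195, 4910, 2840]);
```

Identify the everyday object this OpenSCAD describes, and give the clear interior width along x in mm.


A single room. The interior width is 4300 mm.

Four walls enclosing a rectangle with a door in the front wall — a room. Outside width 4690 minus two 195 mm walls gives 4300 mm.


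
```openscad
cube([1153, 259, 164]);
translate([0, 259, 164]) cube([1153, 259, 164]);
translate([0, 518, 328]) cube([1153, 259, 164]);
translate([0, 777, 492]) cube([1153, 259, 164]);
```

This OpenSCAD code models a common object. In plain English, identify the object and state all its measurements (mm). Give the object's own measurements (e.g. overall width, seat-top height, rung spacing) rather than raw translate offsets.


A straight staircase of 4 solid steps. Each step is 1153 mm wide (x), 259 mm deep (y, the going) and 164 mm tall (the rise). The first step rests on the floor; each subsequent step sits one going further in +y and one rise higher in +z, directly behind and above the previous step with no overlap.


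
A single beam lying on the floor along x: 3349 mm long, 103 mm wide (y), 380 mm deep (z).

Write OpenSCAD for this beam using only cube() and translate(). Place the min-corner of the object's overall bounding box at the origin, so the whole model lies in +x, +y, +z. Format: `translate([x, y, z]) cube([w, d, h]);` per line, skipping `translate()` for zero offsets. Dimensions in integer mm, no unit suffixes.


cube([3349, 103, 380]);


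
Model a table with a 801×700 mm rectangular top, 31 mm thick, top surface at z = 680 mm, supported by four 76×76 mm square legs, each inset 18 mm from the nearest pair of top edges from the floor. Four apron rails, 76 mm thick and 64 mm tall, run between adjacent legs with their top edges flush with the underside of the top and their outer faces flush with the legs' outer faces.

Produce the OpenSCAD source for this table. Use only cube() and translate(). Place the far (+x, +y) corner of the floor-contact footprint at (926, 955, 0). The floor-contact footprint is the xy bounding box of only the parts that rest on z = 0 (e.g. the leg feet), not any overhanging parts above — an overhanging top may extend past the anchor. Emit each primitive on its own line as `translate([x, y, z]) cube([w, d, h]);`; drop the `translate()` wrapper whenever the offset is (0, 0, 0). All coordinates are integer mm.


// leg_h = 680 - 31 = 649
// apron z = 649 - 64 = 585
translate([143, 273, 649]) cube([801, 700, 31]);
translate([161, 291, 0]) cube([76, 76, 649]);
translate([850, 291, 0]) cube([76, 76, 649]);
translate([161, 879, 0]) cube([76, 76, 649]);
translate([850, 879, 0]) cube([76, 76, 649]);
translate([237, 291, 585]) cube([613, 76, 64]);
translate([237, 879, 585]) cube([613, 76, 64]);
translate([161, 367, 585]) cube([76, 512, 64]);
translate([850, 367, 585]) cube([76, 512, 64]);


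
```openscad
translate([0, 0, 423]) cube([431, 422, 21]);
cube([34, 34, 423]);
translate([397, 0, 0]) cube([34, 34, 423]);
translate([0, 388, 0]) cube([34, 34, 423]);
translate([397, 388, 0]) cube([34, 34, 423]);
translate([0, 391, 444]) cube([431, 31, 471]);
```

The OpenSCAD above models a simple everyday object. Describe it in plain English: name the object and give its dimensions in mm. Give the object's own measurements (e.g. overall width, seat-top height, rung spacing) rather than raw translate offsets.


A chair. The seat is a 431×422×21 mm slab with its top at z = 444 mm, on four 34×34 mm corner legs (flush with the seat edges, standing on z = 0). A flat backrest 31 mm thick, 471 mm tall, spans the full seat width and rises from the seat top along its +y edge, rear face flush with the rear of the seat.


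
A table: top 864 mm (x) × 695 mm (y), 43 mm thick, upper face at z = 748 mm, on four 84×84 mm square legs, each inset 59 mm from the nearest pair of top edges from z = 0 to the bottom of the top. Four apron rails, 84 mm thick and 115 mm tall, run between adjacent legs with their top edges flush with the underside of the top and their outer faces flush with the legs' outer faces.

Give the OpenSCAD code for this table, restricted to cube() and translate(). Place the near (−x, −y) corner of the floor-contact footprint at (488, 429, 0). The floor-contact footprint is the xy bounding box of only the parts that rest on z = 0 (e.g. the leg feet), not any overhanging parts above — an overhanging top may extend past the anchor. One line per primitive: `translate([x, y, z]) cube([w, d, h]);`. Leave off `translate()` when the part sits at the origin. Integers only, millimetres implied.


// leg_h = 748 - 43 = 705
// apron z = 705 - 115 = 590
translate([429, 370, 705]) cube([864, 695, 43]);
translate([488, 429, 0]) cube([84, 84, 705]);
translate([1150, 429, 0]) cube([84, 84, 705]);
translate([488, 922, 0]) cube([84, 84, 705]);
translate([1150, 922, 0]) cube([84, 84, 705]);
translate([572, 429, 590]) cube([578, 84, 115]);
translate([572, 922, 590]) cube([578, 84, 115]);
translate([488, 513, 590]) cube([84, 409, 115]);
translate([1150, 513, 590]) cube([84, 409, 115]);


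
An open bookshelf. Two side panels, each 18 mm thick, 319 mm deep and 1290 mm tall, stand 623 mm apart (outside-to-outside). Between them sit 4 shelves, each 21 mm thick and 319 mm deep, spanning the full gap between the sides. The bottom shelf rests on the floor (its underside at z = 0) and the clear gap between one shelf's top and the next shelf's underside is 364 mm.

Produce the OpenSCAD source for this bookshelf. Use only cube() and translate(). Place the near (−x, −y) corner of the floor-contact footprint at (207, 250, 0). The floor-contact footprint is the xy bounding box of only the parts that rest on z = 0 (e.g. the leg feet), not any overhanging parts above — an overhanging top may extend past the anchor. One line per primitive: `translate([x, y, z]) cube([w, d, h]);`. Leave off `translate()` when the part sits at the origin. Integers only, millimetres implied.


translate([207, 250, 0]) cube([18, 319, 1290]);
translate([812, 250, 0]) cube([18, 319, 1290]);
translate([225, 250, 0]) cube([587, 319, 21]);
translate([225, 250, 385]) cube([587, 319, 21]);
translate([225, 250, 770]) cube([587, 319, 21]);
translate([225, 250, 1155]) cube([587, 319, 21]);


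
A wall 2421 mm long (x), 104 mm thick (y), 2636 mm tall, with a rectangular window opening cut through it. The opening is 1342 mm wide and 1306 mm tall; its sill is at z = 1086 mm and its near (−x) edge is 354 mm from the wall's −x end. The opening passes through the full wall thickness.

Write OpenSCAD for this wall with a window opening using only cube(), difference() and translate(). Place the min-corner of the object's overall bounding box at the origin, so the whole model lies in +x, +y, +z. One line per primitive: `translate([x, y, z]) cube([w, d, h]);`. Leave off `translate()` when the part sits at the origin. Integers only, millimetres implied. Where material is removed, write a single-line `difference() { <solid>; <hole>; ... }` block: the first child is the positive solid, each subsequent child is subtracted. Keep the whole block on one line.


difference() { cube([2421, 104, 2636]); translate([354, 0, 1086]) cube([1342, 104, 1306]); }


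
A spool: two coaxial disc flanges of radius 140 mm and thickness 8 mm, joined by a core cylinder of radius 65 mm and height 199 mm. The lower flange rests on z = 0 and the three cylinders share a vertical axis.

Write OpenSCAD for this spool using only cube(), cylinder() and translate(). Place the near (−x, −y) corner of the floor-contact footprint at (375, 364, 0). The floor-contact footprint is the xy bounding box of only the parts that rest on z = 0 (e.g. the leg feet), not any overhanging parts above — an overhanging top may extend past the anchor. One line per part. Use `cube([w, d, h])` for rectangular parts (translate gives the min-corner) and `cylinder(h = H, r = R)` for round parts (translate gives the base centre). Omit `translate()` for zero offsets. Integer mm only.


translate([515, 504, 0]) cylinder(h = 8, r = 140);
translate([515, 504, 8]) cylinder(h = 199, r = 65);
translate([515, 504, 207]) cylinder(h = 8, r = 140);


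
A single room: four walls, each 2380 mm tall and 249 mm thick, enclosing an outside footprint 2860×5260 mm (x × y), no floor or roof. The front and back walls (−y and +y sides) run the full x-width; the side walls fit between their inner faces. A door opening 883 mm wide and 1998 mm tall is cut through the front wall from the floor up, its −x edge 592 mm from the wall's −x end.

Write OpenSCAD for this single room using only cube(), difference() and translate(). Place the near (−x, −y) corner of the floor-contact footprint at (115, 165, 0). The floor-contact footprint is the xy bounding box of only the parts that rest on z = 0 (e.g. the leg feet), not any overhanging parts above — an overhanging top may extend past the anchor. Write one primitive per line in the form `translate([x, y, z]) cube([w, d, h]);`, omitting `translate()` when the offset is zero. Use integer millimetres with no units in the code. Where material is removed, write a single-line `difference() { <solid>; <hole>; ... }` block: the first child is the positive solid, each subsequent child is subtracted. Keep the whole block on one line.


difference() { translate([115, 165, 0]) cube([2860, 249, 2380]); translate([707, 165, 0]) cube([883, 249, 1998]); }
translate([115, 5176, 0]) cube([2860, 249, 2380]);
translate([115, 414, 0]) cube([249, 4762, 2380]);
translate([2726, 414, 0]) cube([249, 4762, 2380]);


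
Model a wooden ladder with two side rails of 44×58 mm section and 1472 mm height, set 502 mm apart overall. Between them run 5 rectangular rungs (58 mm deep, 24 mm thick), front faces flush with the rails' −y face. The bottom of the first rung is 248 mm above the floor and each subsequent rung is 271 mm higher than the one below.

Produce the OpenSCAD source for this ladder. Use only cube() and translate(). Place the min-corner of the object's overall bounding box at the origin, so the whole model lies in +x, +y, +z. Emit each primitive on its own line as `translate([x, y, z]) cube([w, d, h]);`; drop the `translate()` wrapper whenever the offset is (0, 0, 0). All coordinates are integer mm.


// rung span = 502 - 2*44 = 414
// rung[k] z = 248 + k*271
cube([44, 58, 1472]);
translate([458, 0, 0]) cube([44, 58, 1472]);
translate([44, 0, 248]) cube([414, 58, 24]);
translate([44, 0, 519]) cube([414, 58, 24]);
translate([44, 0, 790]) cube([414, 58, 24]);
translate([44, 0, 1061]) cube([414, 58, 24]);
translate([44, 0, 1332]) cube([414, 58, 24]);


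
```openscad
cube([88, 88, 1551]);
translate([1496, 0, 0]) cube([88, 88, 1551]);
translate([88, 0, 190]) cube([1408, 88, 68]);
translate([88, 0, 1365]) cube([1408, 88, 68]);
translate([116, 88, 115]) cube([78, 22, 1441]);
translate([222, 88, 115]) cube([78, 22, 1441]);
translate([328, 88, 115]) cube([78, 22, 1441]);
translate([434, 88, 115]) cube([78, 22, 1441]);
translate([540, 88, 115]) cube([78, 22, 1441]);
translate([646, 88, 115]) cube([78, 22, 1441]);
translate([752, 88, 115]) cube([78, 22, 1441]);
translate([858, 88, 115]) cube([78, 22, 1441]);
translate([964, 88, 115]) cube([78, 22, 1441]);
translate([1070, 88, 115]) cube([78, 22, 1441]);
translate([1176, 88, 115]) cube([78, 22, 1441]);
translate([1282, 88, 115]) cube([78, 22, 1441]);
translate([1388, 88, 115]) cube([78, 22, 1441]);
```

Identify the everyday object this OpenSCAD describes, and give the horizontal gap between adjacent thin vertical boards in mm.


A fence section. The picket gap is 28 mm.

Two posts, two rails, 13 pickets — a fence section. Span 1408 mm holds 13 pickets of 78 mm with 14 equal gaps: ⌊(1408 − 13·78) / 14⌋ = 28 mm.


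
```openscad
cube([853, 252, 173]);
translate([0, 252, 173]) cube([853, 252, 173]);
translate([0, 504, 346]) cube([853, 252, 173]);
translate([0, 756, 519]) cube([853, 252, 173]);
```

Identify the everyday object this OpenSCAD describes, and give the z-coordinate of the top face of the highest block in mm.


A staircase. The total rise is 692 mm.

4 identical blocks, each offset up and back from the previous — a staircase. Each step is 173 mm tall and there are 4 of them, so the total rise is 4 × 173 = 692 mm.


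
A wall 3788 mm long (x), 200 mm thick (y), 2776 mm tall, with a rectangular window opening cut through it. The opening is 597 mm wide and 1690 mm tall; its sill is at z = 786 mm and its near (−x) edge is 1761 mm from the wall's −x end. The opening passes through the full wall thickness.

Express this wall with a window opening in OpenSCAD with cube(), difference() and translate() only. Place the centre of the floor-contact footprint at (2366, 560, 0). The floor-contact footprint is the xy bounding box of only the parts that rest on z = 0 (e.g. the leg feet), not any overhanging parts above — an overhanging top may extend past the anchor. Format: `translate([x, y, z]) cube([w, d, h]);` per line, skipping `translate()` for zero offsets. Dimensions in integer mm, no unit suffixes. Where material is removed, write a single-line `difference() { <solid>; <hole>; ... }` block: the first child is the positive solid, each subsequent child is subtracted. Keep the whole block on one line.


difference() { translate([472, 460, 0]) cube([3788, 200, 2776]); translate([2233, 460, 786]) cube([597, 200, 1690]); }
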